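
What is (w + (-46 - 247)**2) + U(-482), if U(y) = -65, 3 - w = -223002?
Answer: 308789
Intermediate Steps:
w = 223005 (w = 3 - 1*(-223002) = 3 + 223002 = 223005)
(w + (-46 - 247)**2) + U(-482) = (223005 + (-46 - 247)**2) - 65 = (223005 + (-293)**2) - 65 = (223005 + 85849) - 65 = 308854 - 65 = 308789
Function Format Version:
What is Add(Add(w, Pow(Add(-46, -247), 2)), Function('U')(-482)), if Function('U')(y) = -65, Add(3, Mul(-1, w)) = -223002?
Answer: 308789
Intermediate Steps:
w = 223005 (w = Add(3, Mul(-1, -223002)) = Add(3, 223002) = 223005)
Add(Add(w, Pow(Add(-46, -247), 2)), Function('U')(-482)) = Add(Add(223005, Pow(Add(-46, -247), 2)), -65) = Add(Add(223005, Pow(-293, 2)), -65) = Add(Add(223005, 85849), -65) = Add(308854, -65) = 308789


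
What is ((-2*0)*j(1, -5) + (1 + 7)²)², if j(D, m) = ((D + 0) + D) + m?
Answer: 4096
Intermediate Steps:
j(D, m) = m + 2*D (j(D, m) = (D + D) + m = 2*D + m = m + 2*D)
((-2*0)*j(1, -5) + (1 + 7)²)² = ((-2*0)*(-5 + 2*1) + (1 + 7)²)² = (0*(-5 + 2) + 8²)² = (0*(-3) + 64)² = (0 + 64)² = 64² = 4096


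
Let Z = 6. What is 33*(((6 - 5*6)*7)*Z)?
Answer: -33264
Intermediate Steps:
33*(((6 - 5*6)*7)*Z) = 33*(((6 - 5*6)*7)*6) = 33*(((6 - 30)*7)*6) = 33*(-24*7*6) = 33*(-168*6) = 33*(-1008) = -33264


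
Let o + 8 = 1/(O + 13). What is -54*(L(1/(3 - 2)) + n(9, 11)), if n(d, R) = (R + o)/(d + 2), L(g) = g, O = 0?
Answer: -9882/143 ≈ -69.105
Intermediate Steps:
o = -103/13 (o = -8 + 1/(0 + 13) = -8 + 1/13 = -103/13 ≈ -7.9231)
n(d, R) = (-103/13 + R)/(2 + d) (n(d, R) = (R - 103/13)/(d + 2) = (-103/13 + R)/(2 + d))
-54*(L(1/(3 - 2)) + n(9, 11)) = -54*(1/(3 - 2) + (-103/13 + 11)/(2 + 9)) = -54*(1/1 + (40/13)/11) = -54*(1 + (1/11)*(40/13)) = -54*(1 + 40/143) = -54*183/143 = -9882/143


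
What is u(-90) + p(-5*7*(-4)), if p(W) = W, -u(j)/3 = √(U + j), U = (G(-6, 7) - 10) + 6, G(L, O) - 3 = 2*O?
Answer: 140 - 3*I*√77 ≈ 140.0 - 26.325*I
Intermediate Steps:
G(L, O) = 3 + 2*O
U = 13 (U = ((3 + 2*7) - 10) + 6 = ((3 + 14) - 10) + 6 = (17 - 10) + 6 = 7 + 6 = 13)
u(j) = -3*√(13 + j)
u(-90) + p(-5*7*(-4)) = -3*√(13 - 90) - 5*7*(-4) = -3*I*√77 - 35*(-4) = -3*I*√77 + 140 = 140 - 3*I*√77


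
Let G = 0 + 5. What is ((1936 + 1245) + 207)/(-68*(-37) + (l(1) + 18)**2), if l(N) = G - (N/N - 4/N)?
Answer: 121/114 ≈ 1.0614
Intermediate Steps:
G = 5
l(N) = 4 + 4/N (l(N) = 5 - (N/N - 4/N) = 5 - (1 - 4/N) = 5 + (-1 + 4/N) = 4 + 4/N)
((1936 + 1245) + 207)/(-68*(-37) + (l(1) + 18)**2) = ((1936 + 1245) + 207)/(-68*(-37) + ((4 + 4/1) + 18)**2) = (3181 + 207)/(2516 + ((4 + 4*1) + 18)**2) = 3388/(2516 + ((4 + 4) + 18)**2) = 3388/(2516 + (8 + 18)**2) = 3388/(2516 + 26**2) = 3388/(2516 + 676) = 3388/3192 = 3388*(1/3192) = 121/114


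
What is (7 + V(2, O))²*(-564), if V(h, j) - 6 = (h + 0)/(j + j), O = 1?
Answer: -110544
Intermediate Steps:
V(h, j) = 6 + h/(2*j) (V(h, j) = 6 + (h + 0)/(j + j) = 6 + h/((2*j)) = 6 + h*(1/(2*j)) = 6 + h/(2*j))
(7 + V(2, O))²*(-564) = (7 + (6 + (½)*2/1))²*(-564) = (7 + (6 + (½)*2*1))²*(-564) = (7 + (6 + 1))²*(-564) = (7 + 7)²*(-564) = 14²*(-564) = 196*(-564) = -110544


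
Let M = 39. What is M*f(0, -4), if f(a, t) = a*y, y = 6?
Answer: 0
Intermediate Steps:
f(a, t) = 6*a (f(a, t) = a*6 = 6*a)
M*f(0, -4) = 39*(6*0) = 39*0 = 0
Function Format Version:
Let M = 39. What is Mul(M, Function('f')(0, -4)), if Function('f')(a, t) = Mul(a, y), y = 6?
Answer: 0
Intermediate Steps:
Function('f')(a, t) = Mul(6, a) (Function('f')(a, t) = Mul(a, 6) = Mul(6, a))
Mul(M, Function('f')(0, -4)) = Mul(39, Mul(6, 0)) = Mul(39, 0) = 0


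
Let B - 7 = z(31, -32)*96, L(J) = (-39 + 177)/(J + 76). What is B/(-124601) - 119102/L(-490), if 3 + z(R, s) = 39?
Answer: 44520681443/124601 ≈ 3.5731e+5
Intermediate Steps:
z(R, s) = 36 (z(R, s) = -3 + 39 = 36)
L(J) = 138/(76 + J)
B = 3463 (B = 7 + 36*96 = 7 + 3456 = 3463)
B/(-124601) - 119102/L(-490) = 3463/(-124601) - 119102/(138/(76 - 490)) = 3463*(-1/124601) - 119102/(138/(-414)) = -3463/124601 - 119102/(138*(-1/414)) = -3463/124601 - 119102/(-⅓) = -3463/124601 - 119102*(-3) = -3463/124601 + 357306 = 44520681443/124601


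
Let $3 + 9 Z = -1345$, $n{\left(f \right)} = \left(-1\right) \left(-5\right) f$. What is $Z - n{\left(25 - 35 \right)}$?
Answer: $- \frac{898}{9} \approx -99.778$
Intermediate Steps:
$n{\left(f \right)} = 5 f$
$Z = - \frac{1348}{9}$ ($Z = - \frac{1}{3} + \frac{1}{9} \left(-1345\right) = - \frac{1}{3} - \frac{1345}{9} = - \frac{1348}{9} \approx -149.78$)
$Z - n{\left(25 - 35 \right)} = - \frac{1348}{9} - 5 \left(25 - 35\right) = - \frac{1348}{9} - 5 \left(-10\right) = - \frac{1348}{9} - -50 = - \frac{1348}{9} + 50 = - \frac{898}{9}$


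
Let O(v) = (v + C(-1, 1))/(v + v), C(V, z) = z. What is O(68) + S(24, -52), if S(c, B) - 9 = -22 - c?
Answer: -4963/136 ≈ -36.493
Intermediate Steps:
S(c, B) = -13 - c (S(c, B) = 9 + (-22 - c) = -13 - c)
O(v) = (1 + v)/(2*v) (O(v) = (v + 1)/(v + v) = (1 + v)/((2*v)) = (1 + v)*(1/(2*v)) = (1 + v)/(2*v))
O(68) + S(24, -52) = (½)*(1 + 68)/68 + (-13 - 1*24) = (½)*(1/68)*69 + (-13 - 24) = 69/136 - 37 = -4963/136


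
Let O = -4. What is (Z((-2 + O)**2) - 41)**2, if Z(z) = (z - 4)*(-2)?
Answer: 11025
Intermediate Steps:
Z(z) = 8 - 2*z (Z(z) = (-4 + z)*(-2) = 8 - 2*z)
(Z((-2 + O)**2) - 41)**2 = ((8 - 2*(-2 - 4)**2) - 41)**2 = ((8 - 2*(-6)**2) - 41)**2 = ((8 - 2*36) - 41)**2 = ((8 - 72) - 41)**2 = (-64 - 41)**2 = (-105)**2 = 11025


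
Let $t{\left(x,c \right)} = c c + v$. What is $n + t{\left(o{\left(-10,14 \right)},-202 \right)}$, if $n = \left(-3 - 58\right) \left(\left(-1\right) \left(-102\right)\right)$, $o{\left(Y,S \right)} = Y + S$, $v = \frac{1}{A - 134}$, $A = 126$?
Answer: $\frac{276655}{8} \approx 34582.0$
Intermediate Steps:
$v = - \frac{1}{8}$ ($v = \frac{1}{126 - 134} = \frac{1}{-8} = - \frac{1}{8} \approx -0.125$)
$o{\left(Y,S \right)} = S + Y$
$t{\left(x,c \right)} = - \frac{1}{8} + c^{2}$ ($t{\left(x,c \right)} = c c - \frac{1}{8} = c^{2} - \frac{1}{8} = - \frac{1}{8} + c^{2}$)
$n = -6222$ ($n = \left(-61\right) 102 = -6222$)
$n + t{\left(o{\left(-10,14 \right)},-202 \right)} = -6222 - \left(\frac{1}{8} - \left(-202\right)^{2}\right) = -6222 + \left(- \frac{1}{8} + 40804\right) = -6222 + \frac{326431}{8} = \frac{276655}{8}$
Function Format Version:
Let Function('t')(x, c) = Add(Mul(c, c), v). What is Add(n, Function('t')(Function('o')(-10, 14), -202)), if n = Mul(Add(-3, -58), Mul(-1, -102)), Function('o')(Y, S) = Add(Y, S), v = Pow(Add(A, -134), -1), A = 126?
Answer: Rational(276655, 8) ≈ 34582.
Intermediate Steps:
v = Rational(-1, 8) (v = Pow(Add(126, -134), -1) = Pow(-8, -1) = Rational(-1, 8) ≈ -0.12500)
Function('o')(Y, S) = Add(S, Y)
Function('t')(x, c) = Add(Rational(-1, 8), Pow(c, 2)) (Function('t')(x, c) = Add(Mul(c, c), Rational(-1, 8)) = Add(Pow(c, 2), Rational(-1, 8)) = Add(Rational(-1, 8), Pow(c, 2)))
n = -6222 (n = Mul(-61, 102) = -6222)
Add(n, Function('t')(Function('o')(-10, 14), -202)) = Add(-6222, Add(Rational(-1, 8), Pow(-202, 2))) = Add(-6222, Add(Rational(-1, 8), 40804)) = Add(-6222, Rational(326431, 8)) = Rational(276655, 8)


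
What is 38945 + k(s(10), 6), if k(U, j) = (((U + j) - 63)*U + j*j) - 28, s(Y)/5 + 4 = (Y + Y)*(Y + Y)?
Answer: 3846493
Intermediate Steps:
s(Y) = -20 + 20*Y² (s(Y) = -20 + 5*((Y + Y)*(Y + Y)) = -20 + 5*((2*Y)*(2*Y)) = -20 + 5*(4*Y²) = -20 + 20*Y²)
k(U, j) = -28 + j² + U*(-63 + U + j) (k(U, j) = ((-63 + U + j)*U + j²) - 28 = (U*(-63 + U + j) + j²) - 28 = (j² + U*(-63 + U + j)) - 28 = -28 + j² + U*(-63 + U + j))
38945 + k(s(10), 6) = 38945 + (-28 + (-20 + 20*10²)² + 6² - 63*(-20 + 20*10²) + (-20 + 20*10²)*6) = 38945 + (-28 + (-20 + 20*100)² + 36 - 63*(-20 + 20*100) + (-20 + 20*100)*6) = 38945 + (-28 + (-20 + 2000)² + 36 - 63*(-20 + 2000) + (-20 + 2000)*6) = 38945 + (-28 + 1980² + 36 - 63*1980 + 1980*6) = 38945 + (-28 + 3920400 + 36 - 124740 + 11880) = 38945 + 3807548 = 3846493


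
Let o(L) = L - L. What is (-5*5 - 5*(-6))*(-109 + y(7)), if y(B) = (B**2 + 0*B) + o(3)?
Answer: -300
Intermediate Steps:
o(L) = 0
y(B) = B**2 (y(B) = (B**2 + 0*B) + 0 = (B**2 + 0) + 0 = B**2 + 0 = B**2)
(-5*5 - 5*(-6))*(-109 + y(7)) = (-5*5 - 5*(-6))*(-109 + 7**2) = (-25 + 30)*(-109 + 49) = 5*(-60) = -300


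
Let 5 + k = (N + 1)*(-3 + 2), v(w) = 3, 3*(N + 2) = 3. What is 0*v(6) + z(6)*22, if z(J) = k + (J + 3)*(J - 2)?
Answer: 682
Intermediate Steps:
N = -1 (N = -2 + (1/3)*3 = -2 + 1 = -1)
k = -5 (k = -5 + (-1 + 1)*(-3 + 2) = -5 + 0*(-1) = -5 + 0 = -5)
z(J) = -5 + (-2 + J)*(3 + J) (z(J) = -5 + (J + 3)*(J - 2) = -5 + (3 + J)*(-2 + J) = -5 + (-2 + J)*(3 + J))
0*v(6) + z(6)*22 = 0*3 + (-11 + 6 + 6**2)*22 = 0 + (-11 + 6 + 36)*22 = 0 + 31*22 = 0 + 682 = 682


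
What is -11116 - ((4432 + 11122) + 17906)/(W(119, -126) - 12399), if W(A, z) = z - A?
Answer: -35129311/3161 ≈ -11113.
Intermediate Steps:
-11116 - ((4432 + 11122) + 17906)/(W(119, -126) - 12399) = -11116 - ((4432 + 11122) + 17906)/((-126 - 1*119) - 12399) = -11116 - (15554 + 17906)/((-126 - 119) - 12399) = -11116 - 33460/(-245 - 12399) = -11116 - 33460/(-12644) = -11116 - 33460*(-1)/12644 = -11116 - 1*(-8365/3161) = -11116 + 8365/3161 = -35129311/3161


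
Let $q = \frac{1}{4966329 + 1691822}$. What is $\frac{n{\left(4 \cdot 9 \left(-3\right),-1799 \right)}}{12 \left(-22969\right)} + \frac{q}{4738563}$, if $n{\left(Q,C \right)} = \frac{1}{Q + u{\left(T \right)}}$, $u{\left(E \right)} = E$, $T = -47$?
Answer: $\frac{10516703566451}{449297577045687190140} \approx 2.3407 \cdot 10^{-8}$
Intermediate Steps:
$n{\left(Q,C \right)} = \frac{1}{-47 + Q}$ ($n{\left(Q,C \right)} = \frac{1}{Q - 47} = \frac{1}{-47 + Q}$)
$q = \frac{1}{6658151} \approx 1.5019 \cdot 10^{-7}$
$\frac{n{\left(4 \cdot 9 \left(-3\right),-1799 \right)}}{12 \left(-22969\right)} + \frac{q}{4738563} = \frac{1}{\left(-47 + 4 \cdot 9 \left(-3\right)\right) 12 \left(-22969\right)} + \frac{1}{6658151 \cdot 4738563} = \frac{1}{\left(-47 + 36 \left(-3\right)\right) \left(-275628\right)} + \frac{1}{6658151} \cdot \frac{1}{4738563} = \frac{1}{-47 - 108} \left(- \frac{1}{275628}\right) + \frac{1}{31550067977013} = \frac{1}{-155} \left(- \frac{1}{275628}\right) + \frac{1}{31550067977013} = \left(- \frac{1}{155}\right) \left(- \frac{1}{275628}\right) + \frac{1}{31550067977013} = \frac{1}{42722340} + \frac{1}{31550067977013} = \frac{10516703566451}{449297577045687190140}$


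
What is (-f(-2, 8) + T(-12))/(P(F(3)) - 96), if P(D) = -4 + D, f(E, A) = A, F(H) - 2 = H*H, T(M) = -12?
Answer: 20/89 ≈ 0.22472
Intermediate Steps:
F(H) = 2 + H**2 (F(H) = 2 + H*H = 2 + H**2)
(-f(-2, 8) + T(-12))/(P(F(3)) - 96) = (-1*8 - 12)/((-4 + (2 + 3**2)) - 96) = (-8 - 12)/((-4 + (2 + 9)) - 96) = -20/((-4 + 11) - 96) = -20/(7 - 96) = -20/(-89) = -1/89*(-20) = 20/89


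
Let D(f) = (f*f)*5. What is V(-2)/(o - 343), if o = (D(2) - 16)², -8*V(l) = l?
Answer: -1/1308 ≈ -0.00076453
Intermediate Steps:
V(l) = -l/8
D(f) = 5*f² (D(f) = f²*5 = 5*f²)
o = 16 (o = (5*2² - 16)² = (5*4 - 16)² = (20 - 16)² = 4² = 16)
V(-2)/(o - 343) = (-⅛*(-2))/(16 - 343) = (¼)/(-327) = -1/327*¼ = -1/1308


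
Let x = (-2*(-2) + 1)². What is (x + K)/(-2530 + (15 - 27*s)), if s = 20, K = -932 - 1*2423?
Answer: 666/611 ≈ 1.0900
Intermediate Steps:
K = -3355 (K = -932 - 2423 = -3355)
x = 25 (x = (4 + 1)² = 5² = 25)
(x + K)/(-2530 + (15 - 27*s)) = (25 - 3355)/(-2530 + (15 - 27*20)) = -3330/(-2530 + (15 - 540)) = -3330/(-2530 - 525) = -3330/(-3055) = -3330*(-1/3055) = 666/611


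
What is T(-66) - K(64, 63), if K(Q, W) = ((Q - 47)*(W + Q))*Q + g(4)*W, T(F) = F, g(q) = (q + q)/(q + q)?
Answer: -138305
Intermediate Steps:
g(q) = 1 (g(q) = (2*q)/((2*q)) = (2*q)*(1/(2*q)) = 1)
K(Q, W) = W + Q*(-47 + Q)*(Q + W) (K(Q, W) = ((Q - 47)*(W + Q))*Q + 1*W = ((-47 + Q)*(Q + W))*Q + W = Q*(-47 + Q)*(Q + W) + W = W + Q*(-47 + Q)*(Q + W))
T(-66) - K(64, 63) = -66 - (63 + 64³ - 47*64² + 63*64² - 47*64*63) = -66 - (63 + 262144 - 47*4096 + 63*4096 - 189504) = -66 - (63 + 262144 - 192512 + 258048 - 189504) = -66 - 1*138239 = -66 - 138239 = -138305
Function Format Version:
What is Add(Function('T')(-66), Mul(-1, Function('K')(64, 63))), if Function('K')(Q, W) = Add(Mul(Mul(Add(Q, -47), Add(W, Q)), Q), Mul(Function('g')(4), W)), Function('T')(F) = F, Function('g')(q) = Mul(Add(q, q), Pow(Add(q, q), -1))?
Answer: -138305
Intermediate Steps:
Function('g')(q) = 1 (Function('g')(q) = Mul(Mul(2, q), Pow(Mul(2, q), -1)) = Mul(Mul(2, q), Mul(Rational(1, 2), Pow(q, -1))) = 1)
Function('K')(Q, W) = Add(W, Mul(Q, Add(-47, Q), Add(Q, W))) (Function('K')(Q, W) = Add(Mul(Mul(Add(Q, -47), Add(W, Q)), Q), Mul(1, W)) = Add(Mul(Mul(Add(-47, Q), Add(Q, W)), Q), W) = Add(Mul(Q, Add(-47, Q), Add(Q, W)), W) = Add(W, Mul(Q, Add(-47, Q), Add(Q, W))))
Add(Function('T')(-66), Mul(-1, Function('K')(64, 63))) = Add(-66, Mul(-1, Add(63, Pow(64, 3), Mul(-47, Pow(64, 2)), Mul(63, Pow(64, 2)), Mul(-47, 64, 63)))) = Add(-66, Mul(-1, Add(63, 262144, Mul(-47, 4096), Mul(63, 4096), -189504))) = Add(-66, Mul(-1, Add(63, 262144, -192512, 258048, -189504))) = Add(-66, Mul(-1, 138239)) = Add(-66, -138239) = -138305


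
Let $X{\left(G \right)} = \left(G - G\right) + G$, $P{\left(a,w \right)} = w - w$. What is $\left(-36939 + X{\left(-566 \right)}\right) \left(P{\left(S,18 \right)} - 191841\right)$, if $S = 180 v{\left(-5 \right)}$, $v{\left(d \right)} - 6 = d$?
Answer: $7194996705$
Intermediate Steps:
$v{\left(d \right)} = 6 + d$
$S = 180$ ($S = 180 \left(6 - 5\right) = 180 \cdot 1 = 180$)
$P{\left(a,w \right)} = 0$
$X{\left(G \right)} = G$ ($X{\left(G \right)} = 0 + G = G$)
$\left(-36939 + X{\left(-566 \right)}\right) \left(P{\left(S,18 \right)} - 191841\right) = \left(-36939 - 566\right) \left(0 - 191841\right) = \left(-37505\right) \left(-191841\right) = 7194996705$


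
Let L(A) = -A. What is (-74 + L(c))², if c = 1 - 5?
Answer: 4900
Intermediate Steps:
c = -4
(-74 + L(c))² = (-74 - 1*(-4))² = (-74 + 4)² = (-70)² = 4900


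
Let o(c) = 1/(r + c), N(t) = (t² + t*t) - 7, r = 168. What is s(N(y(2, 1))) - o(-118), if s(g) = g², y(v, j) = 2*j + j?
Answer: 6049/50 ≈ 120.98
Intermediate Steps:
y(v, j) = 3*j
N(t) = -7 + 2*t² (N(t) = (t² + t²) - 7 = 2*t² - 7 = -7 + 2*t²)
o(c) = 1/(168 + c)
s(N(y(2, 1))) - o(-118) = (-7 + 2*(3*1)²)² - 1/(168 - 118) = (-7 + 2*3²)² - 1/50 = (-7 + 2*9)² - 1*1/50 = (-7 + 18)² - 1/50 = 11² - 1/50 = 121 - 1/50 = 6049/50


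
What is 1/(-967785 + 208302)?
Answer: -1/759483 ≈ -1.3167e-6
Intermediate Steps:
1/(-967785 + 208302) = 1/(-759483) = -1/759483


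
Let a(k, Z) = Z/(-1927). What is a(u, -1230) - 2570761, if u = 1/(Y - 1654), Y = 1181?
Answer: -120825737/47 ≈ -2.5708e+6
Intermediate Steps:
u = -1/473 (u = 1/(1181 - 1654) = 1/(-473) = -1/473 ≈ -0.0021142)
a(k, Z) = -Z/1927 (a(k, Z) = Z*(-1/1927) = -Z/1927)
a(u, -1230) - 2570761 = -1/1927*(-1230) - 2570761 = 30/47 - 2570761 = -120825737/47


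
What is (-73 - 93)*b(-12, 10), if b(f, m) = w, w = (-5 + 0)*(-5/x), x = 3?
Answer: -4150/3 ≈ -1383.3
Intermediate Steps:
w = 25/3 (w = (-5 + 0)*(-5/3) = -(-25)/3 = -5*(-5/3) = 25/3 ≈ 8.3333)
b(f, m) = 25/3
(-73 - 93)*b(-12, 10) = (-73 - 93)*(25/3) = -166*25/3 = -4150/3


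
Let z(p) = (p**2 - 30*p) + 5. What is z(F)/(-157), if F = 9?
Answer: 184/157 ≈ 1.1720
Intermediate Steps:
z(p) = 5 + p**2 - 30*p
z(F)/(-157) = (5 + 9**2 - 30*9)/(-157) = (5 + 81 - 270)*(-1/157) = -184*(-1/157) = 184/157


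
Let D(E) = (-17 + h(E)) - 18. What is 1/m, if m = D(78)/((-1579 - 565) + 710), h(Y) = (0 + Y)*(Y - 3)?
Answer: -1434/5815 ≈ -0.24660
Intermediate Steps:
h(Y) = Y*(-3 + Y)
D(E) = -35 + E*(-3 + E) (D(E) = (-17 + E*(-3 + E)) - 18 = -35 + E*(-3 + E))
m = -5815/1434 (m = (-35 + 78*(-3 + 78))/((-1579 - 565) + 710) = (-35 + 78*75)/(-2144 + 710) = (-35 + 5850)/(-1434) = 5815*(-1/1434) = -5815/1434 ≈ -4.0551)
1/m = 1/(-5815/1434) = -1434/5815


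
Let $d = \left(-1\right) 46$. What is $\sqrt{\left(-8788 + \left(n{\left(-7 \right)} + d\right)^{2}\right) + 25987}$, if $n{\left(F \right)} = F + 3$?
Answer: $\sqrt{19699} \approx 140.35$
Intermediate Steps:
$n{\left(F \right)} = 3 + F$
$d = -46$
$\sqrt{\left(-8788 + \left(n{\left(-7 \right)} + d\right)^{2}\right) + 25987} = \sqrt{\left(-8788 + \left(\left(3 - 7\right) - 46\right)^{2}\right) + 25987} = \sqrt{\left(-8788 + \left(-4 - 46\right)^{2}\right) + 25987} = \sqrt{\left(-8788 + \left(-50\right)^{2}\right) + 25987} = \sqrt{\left(-8788 + 2500\right) + 25987} = \sqrt{-6288 + 25987} = \sqrt{19699}$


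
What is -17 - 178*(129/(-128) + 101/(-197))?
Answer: 3198013/12608 ≈ 253.65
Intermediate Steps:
-17 - 178*(129/(-128) + 101/(-197)) = -17 - 178*(129*(-1/128) + 101*(-1/197)) = -17 - 178*(-129/128 - 101/197) = -17 - 178*(-38341/25216) = -17 + 3412349/12608 = 3198013/12608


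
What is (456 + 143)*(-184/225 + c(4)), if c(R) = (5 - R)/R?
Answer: -306089/900 ≈ -340.10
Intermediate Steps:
c(R) = (5 - R)/R
(456 + 143)*(-184/225 + c(4)) = (456 + 143)*(-184/225 + (5 - 1*4)/4) = 599*(-184*1/225 + (5 - 4)/4) = 599*(-184/225 + (1/4)*1) = 599*(-184/225 + 1/4) = 599*(-511/900) = -306089/900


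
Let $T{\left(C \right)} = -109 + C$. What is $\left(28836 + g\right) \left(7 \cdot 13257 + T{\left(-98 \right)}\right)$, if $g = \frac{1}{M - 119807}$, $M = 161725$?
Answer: $\frac{55960171898904}{20959} \approx 2.67 \cdot 10^{9}$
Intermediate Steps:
$g = \frac{1}{41918}$ ($g = \frac{1}{161725 - 119807} = \frac{1}{41918} \approx 2.3856 \cdot 10^{-5}$)
$\left(28836 + g\right) \left(7 \cdot 13257 + T{\left(-98 \right)}\right) = \left(28836 + \frac{1}{41918}\right) \left(7 \cdot 13257 - 207\right) = \frac{1208747449 \left(92799 - 207\right)}{41918} = \frac{1208747449}{41918} \cdot 92592 = \frac{55960171898904}{20959}$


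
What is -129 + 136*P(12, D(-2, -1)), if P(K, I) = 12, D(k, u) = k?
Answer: 1503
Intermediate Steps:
-129 + 136*P(12, D(-2, -1)) = -129 + 136*12 = -129 + 1632 = 1503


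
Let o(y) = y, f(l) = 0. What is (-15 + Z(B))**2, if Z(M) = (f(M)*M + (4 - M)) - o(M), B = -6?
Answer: 1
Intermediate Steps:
Z(M) = 4 - 2*M (Z(M) = (0*M + (4 - M)) - M = (0 + (4 - M)) - M = (4 - M) - M = 4 - 2*M)
(-15 + Z(B))**2 = (-15 + (4 - 2*(-6)))**2 = (-15 + (4 + 12))**2 = (-15 + 16)**2 = 1**2 = 1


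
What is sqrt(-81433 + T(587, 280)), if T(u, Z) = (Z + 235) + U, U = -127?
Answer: 3*I*sqrt(9005) ≈ 284.68*I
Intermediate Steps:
T(u, Z) = 108 + Z (T(u, Z) = (Z + 235) - 127 = (235 + Z) - 127 = 108 + Z)
sqrt(-81433 + T(587, 280)) = sqrt(-81433 + (108 + 280)) = sqrt(-81433 + 388) = sqrt(-81045) = 3*I*sqrt(9005)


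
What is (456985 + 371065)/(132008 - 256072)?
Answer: -414025/62032 ≈ -6.6744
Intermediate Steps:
(456985 + 371065)/(132008 - 256072) = 828050/(-124064) = 828050*(-1/124064) = -414025/62032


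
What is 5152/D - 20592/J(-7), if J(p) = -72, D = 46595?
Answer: 13331322/46595 ≈ 286.11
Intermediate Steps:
5152/D - 20592/J(-7) = 5152/46595 - 20592/(-72) = 5152*(1/46595) - 20592*(-1/72) = 5152/46595 + 286 = 13331322/46595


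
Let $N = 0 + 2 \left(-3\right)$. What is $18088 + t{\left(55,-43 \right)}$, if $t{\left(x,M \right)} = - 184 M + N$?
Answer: $25994$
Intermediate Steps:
$N = -6$ ($N = 0 - 6 = -6$)
$t{\left(x,M \right)} = -6 - 184 M$ ($t{\left(x,M \right)} = - 184 M - 6 = -6 - 184 M$)
$18088 + t{\left(55,-43 \right)} = 18088 - -7906 = 18088 + \left(-6 + 7912\right) = 18088 + 7906 = 25994$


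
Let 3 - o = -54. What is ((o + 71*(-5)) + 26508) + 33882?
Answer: 60092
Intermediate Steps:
o = 57 (o = 3 - 1*(-54) = 3 + 54 = 57)
((o + 71*(-5)) + 26508) + 33882 = ((57 + 71*(-5)) + 26508) + 33882 = ((57 - 355) + 26508) + 33882 = (-298 + 26508) + 33882 = 26210 + 33882 = 60092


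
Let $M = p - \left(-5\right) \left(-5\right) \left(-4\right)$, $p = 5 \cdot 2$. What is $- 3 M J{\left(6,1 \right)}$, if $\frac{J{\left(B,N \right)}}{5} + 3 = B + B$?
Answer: $-14850$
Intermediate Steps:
$J{\left(B,N \right)} = -15 + 10 B$ ($J{\left(B,N \right)} = -15 + 5 \left(B + B\right) = -15 + 5 \cdot 2 B = -15 + 10 B$)
$p = 10$
$M = 110$ ($M = 10 - \left(-5\right) \left(-5\right) \left(-4\right) = 10 - 25 \left(-4\right) = 10 - -100 = 10 + 100 = 110$)
$- 3 M J{\left(6,1 \right)} = \left(-3\right) 110 \left(-15 + 10 \cdot 6\right) = - 330 \left(-15 + 60\right) = \left(-330\right) 45 = -14850$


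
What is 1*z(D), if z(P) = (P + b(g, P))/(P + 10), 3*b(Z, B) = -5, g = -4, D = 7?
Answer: 16/51 ≈ 0.31373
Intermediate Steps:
b(Z, B) = -5/3 (b(Z, B) = (⅓)*(-5) = -5/3)
z(P) = (-5/3 + P)/(10 + P) (z(P) = (P - 5/3)/(P + 10) = (-5/3 + P)/(10 + P))
1*z(D) = 1*((-5/3 + 7)/(10 + 7)) = 1*((16/3)/17) = 1*((1/17)*(16/3)) = 1*(16/51) = 16/51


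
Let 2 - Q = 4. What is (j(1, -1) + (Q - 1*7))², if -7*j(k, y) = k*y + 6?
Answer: 4624/49 ≈ 94.367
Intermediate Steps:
Q = -2 (Q = 2 - 1*4 = 2 - 4 = -2)
j(k, y) = -6/7 - k*y/7 (j(k, y) = -(k*y + 6)/7 = -(6 + k*y)/7 = -6/7 - k*y/7)
(j(1, -1) + (Q - 1*7))² = ((-6/7 - ⅐*1*(-1)) + (-2 - 1*7))² = ((-6/7 + ⅐) + (-2 - 7))² = (-5/7 - 9)² = (-68/7)² = 4624/49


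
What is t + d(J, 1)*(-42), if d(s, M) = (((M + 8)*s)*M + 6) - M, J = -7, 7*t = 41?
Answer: 17093/7 ≈ 2441.9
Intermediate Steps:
t = 41/7 (t = (⅐)*41 = 41/7 ≈ 5.8571)
d(s, M) = 6 - M + M*s*(8 + M) (d(s, M) = (((8 + M)*s)*M + 6) - M = ((s*(8 + M))*M + 6) - M = (M*s*(8 + M) + 6) - M = (6 + M*s*(8 + M)) - M = 6 - M + M*s*(8 + M))
t + d(J, 1)*(-42) = 41/7 + (6 - 1*1 - 7*1² + 8*1*(-7))*(-42) = 41/7 + (6 - 1 - 7*1 - 56)*(-42) = 41/7 + (6 - 1 - 7 - 56)*(-42) = 41/7 - 58*(-42) = 41/7 + 2436 = 17093/7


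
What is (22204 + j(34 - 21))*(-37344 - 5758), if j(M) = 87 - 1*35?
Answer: -959278112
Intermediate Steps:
j(M) = 52 (j(M) = 87 - 35 = 52)
(22204 + j(34 - 21))*(-37344 - 5758) = (22204 + 52)*(-37344 - 5758) = 22256*(-43102) = -959278112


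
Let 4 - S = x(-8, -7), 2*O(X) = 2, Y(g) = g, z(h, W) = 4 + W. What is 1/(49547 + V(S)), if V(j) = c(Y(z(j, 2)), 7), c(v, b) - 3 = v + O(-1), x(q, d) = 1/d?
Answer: 1/49557 ≈ 2.0179e-5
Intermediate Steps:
O(X) = 1 (O(X) = (½)*2 = 1)
S = 29/7 (S = 4 - 1/(-7) = 4 - 1*(-⅐) = 4 + ⅐ = 29/7 ≈ 4.1429)
c(v, b) = 4 + v (c(v, b) = 3 + (v + 1) = 3 + (1 + v) = 4 + v)
V(j) = 10 (V(j) = 4 + (4 + 2) = 4 + 6 = 10)
1/(49547 + V(S)) = 1/(49547 + 10) = 1/49557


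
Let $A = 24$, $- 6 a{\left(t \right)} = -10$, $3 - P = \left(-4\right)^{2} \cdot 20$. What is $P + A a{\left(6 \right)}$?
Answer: $-277$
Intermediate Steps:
$P = -317$ ($P = 3 - \left(-4\right)^{2} \cdot 20 = 3 - 16 \cdot 20 = 3 - 320 = -317$)
$a{\left(t \right)} = \frac{5}{3}$ ($a{\left(t \right)} = \left(- \frac{1}{6}\right) \left(-10\right) = \frac{5}{3}$)
$P + A a{\left(6 \right)} = -317 + 24 \cdot \frac{5}{3} = -317 + 40 = -277$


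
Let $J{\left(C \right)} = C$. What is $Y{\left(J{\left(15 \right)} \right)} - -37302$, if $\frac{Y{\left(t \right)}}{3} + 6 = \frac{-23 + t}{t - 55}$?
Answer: $\frac{186423}{5} \approx 37285.0$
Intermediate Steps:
$Y{\left(t \right)} = -18 + \frac{3 \left(-23 + t\right)}{-55 + t}$ ($Y{\left(t \right)} = -18 + 3 \frac{-23 + t}{t - 55} = -18 + 3 \frac{-23 + t}{-55 + t} = -18 + \frac{3 \left(-23 + t\right)}{-55 + t}$)
$Y{\left(J{\left(15 \right)} \right)} - -37302 = \frac{3 \left(307 - 75\right)}{-55 + 15} - -37302 = \frac{3 \left(307 - 75\right)}{-40} + 37302 = 3 \left(- \frac{1}{40}\right) 232 + 37302 = - \frac{87}{5} + 37302 = \frac{186423}{5}$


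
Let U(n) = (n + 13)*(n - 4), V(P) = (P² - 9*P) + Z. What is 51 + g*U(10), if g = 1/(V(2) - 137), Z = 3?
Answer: 3705/74 ≈ 50.068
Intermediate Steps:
V(P) = 3 + P² - 9*P (V(P) = (P² - 9*P) + 3 = 3 + P² - 9*P)
g = -1/148 (g = 1/((3 + 2² - 9*2) - 137) = 1/((3 + 4 - 18) - 137) = 1/(-11 - 137) = 1/(-148) = -1/148 ≈ -0.0067568)
U(n) = (-4 + n)*(13 + n) (U(n) = (13 + n)*(-4 + n) = (-4 + n)*(13 + n))
51 + g*U(10) = 51 - (-52 + 10² + 9*10)/148 = 51 - (-52 + 100 + 90)/148 = 51 - 1/148*138 = 51 - 69/74 = 3705/74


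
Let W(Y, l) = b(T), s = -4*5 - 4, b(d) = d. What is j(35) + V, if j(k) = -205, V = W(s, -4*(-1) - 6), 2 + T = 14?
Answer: -193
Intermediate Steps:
T = 12 (T = -2 + 14 = 12)
s = -24 (s = -20 - 4 = -24)
W(Y, l) = 12
V = 12
j(35) + V = -205 + 12 = -193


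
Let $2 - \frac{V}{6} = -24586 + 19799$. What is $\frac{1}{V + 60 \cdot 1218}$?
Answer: $\frac{1}{101814} \approx 9.8218 \cdot 10^{-6}$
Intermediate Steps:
$V = 28734$ ($V = 12 - 6 \left(-24586 + 19799\right) = 12 - -28722 = 12 + 28722 = 28734$)
$\frac{1}{V + 60 \cdot 1218} = \frac{1}{28734 + 60 \cdot 1218} = \frac{1}{28734 + 73080} = \frac{1}{101814}$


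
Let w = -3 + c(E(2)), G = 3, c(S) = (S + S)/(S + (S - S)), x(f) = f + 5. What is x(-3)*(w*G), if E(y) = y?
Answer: -6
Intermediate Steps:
x(f) = 5 + f
c(S) = 2 (c(S) = (2*S)/(S + 0) = (2*S)/S = 2)
w = -1 (w = -3 + 2 = -1)
x(-3)*(w*G) = (5 - 3)*(-1*3) = 2*(-3) = -6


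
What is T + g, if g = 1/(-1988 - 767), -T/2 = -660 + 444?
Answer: 1190159/2755 ≈ 432.00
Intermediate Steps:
T = 432 (T = -2*(-660 + 444) = -2*(-216) = 432)
g = -1/2755 (g = 1/(-2755) = -1/2755 ≈ -0.00036298)
T + g = 432 - 1/2755 = 1190159/2755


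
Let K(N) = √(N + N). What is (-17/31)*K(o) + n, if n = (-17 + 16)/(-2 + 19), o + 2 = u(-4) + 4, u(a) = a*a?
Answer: -1765/527 ≈ -3.3491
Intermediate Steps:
u(a) = a²
o = 18 (o = -2 + ((-4)² + 4) = -2 + (16 + 4) = -2 + 20 = 18)
K(N) = √2*√N (K(N) = √(2*N) = √2*√N)
n = -1/17 ≈ -0.058824
(-17/31)*K(o) + n = (-17/31)*(√2*√18) - 1/17 = (-17*1/31)*(√2*(3*√2)) - 1/17 = -17/31*6 - 1/17 = -102/31 - 1/17 = -1765/527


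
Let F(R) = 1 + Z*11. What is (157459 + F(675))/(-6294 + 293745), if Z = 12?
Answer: 157592/287451 ≈ 0.54824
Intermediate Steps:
F(R) = 133 (F(R) = 1 + 12*11 = 1 + 132 = 133)
(157459 + F(675))/(-6294 + 293745) = (157459 + 133)/(-6294 + 293745) = 157592/287451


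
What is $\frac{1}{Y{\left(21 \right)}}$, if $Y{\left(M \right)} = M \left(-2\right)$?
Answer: $- \frac{1}{42} \approx -0.02381$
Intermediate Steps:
$Y{\left(M \right)} = - 2 M$
$\frac{1}{Y{\left(21 \right)}} = \frac{1}{\left(-2\right) 21} = \frac{1}{-42} = - \frac{1}{42}$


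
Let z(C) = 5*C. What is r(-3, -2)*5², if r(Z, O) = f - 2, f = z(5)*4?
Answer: 2450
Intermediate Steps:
f = 100 (f = (5*5)*4 = 25*4 = 100)
r(Z, O) = 98 (r(Z, O) = 100 - 2 = 98)
r(-3, -2)*5² = 98*5² = 98*25 = 2450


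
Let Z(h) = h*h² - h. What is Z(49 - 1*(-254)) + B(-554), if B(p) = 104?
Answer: 27817928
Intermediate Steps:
Z(h) = h³ - h
Z(49 - 1*(-254)) + B(-554) = ((49 - 1*(-254))³ - (49 - 1*(-254))) + 104 = ((49 + 254)³ - (49 + 254)) + 104 = (303³ - 1*303) + 104 = (27818127 - 303) + 104 = 27817824 + 104 = 27817928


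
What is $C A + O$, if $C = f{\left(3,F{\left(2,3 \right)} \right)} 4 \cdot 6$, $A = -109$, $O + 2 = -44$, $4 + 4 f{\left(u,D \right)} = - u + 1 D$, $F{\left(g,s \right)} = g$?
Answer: $3224$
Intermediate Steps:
$f{\left(u,D \right)} = -1 - \frac{u}{4} + \frac{D}{4}$ ($f{\left(u,D \right)} = -1 + \frac{- u + 1 D}{4} = -1 + \frac{- u + D}{4} = -1 + \frac{D - u}{4} = -1 + \left(- \frac{u}{4} + \frac{D}{4}\right) = -1 - \frac{u}{4} + \frac{D}{4}$)
$O = -46$ ($O = -2 - 44 = -46$)
$C = -30$ ($C = \left(-1 - \frac{3}{4} + \frac{1}{4} \cdot 2\right) 4 \cdot 6 = \left(-1 - \frac{3}{4} + \frac{1}{2}\right) 4 \cdot 6 = \left(- \frac{5}{4}\right) 4 \cdot 6 = \left(-5\right) 6 = -30$)
$C A + O = \left(-30\right) \left(-109\right) - 46 = 3270 - 46 = 3224$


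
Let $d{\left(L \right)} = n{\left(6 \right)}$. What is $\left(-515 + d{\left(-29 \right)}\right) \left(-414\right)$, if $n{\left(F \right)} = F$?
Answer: $210726$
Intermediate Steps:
$d{\left(L \right)} = 6$
$\left(-515 + d{\left(-29 \right)}\right) \left(-414\right) = \left(-515 + 6\right) \left(-414\right) = \left(-509\right) \left(-414\right) = 210726$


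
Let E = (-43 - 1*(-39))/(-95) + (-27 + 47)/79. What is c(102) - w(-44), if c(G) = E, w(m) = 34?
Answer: -252954/7505 ≈ -33.705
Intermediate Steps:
E = 2216/7505 (E = (-43 + 39)*(-1/95) + 20*(1/79) = -4*(-1/95) + 20/79 = 4/95 + 20/79 = 2216/7505 ≈ 0.29527)
c(G) = 2216/7505
c(102) - w(-44) = 2216/7505 - 1*34 = 2216/7505 - 34 = -252954/7505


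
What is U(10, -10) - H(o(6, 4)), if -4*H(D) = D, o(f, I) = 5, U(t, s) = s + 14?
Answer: 21/4 ≈ 5.2500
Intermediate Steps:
U(t, s) = 14 + s
H(D) = -D/4
U(10, -10) - H(o(6, 4)) = (14 - 10) - (-1)*5/4 = 4 - 1*(-5/4) = 4 + 5/4 = 21/4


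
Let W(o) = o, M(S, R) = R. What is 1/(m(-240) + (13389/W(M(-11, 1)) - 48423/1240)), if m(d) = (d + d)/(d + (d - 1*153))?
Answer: 261640/3493079107 ≈ 7.4902e-5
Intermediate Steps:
m(d) = 2*d/(-153 + 2*d) (m(d) = (2*d)/(d + (d - 153)) = (2*d)/(d + (-153 + d)) = (2*d)/(-153 + 2*d) = 2*d/(-153 + 2*d))
1/(m(-240) + (13389/W(M(-11, 1)) - 48423/1240)) = 1/(2*(-240)/(-153 + 2*(-240)) + (13389/1 - 48423/1240)) = 1/(2*(-240)/(-153 - 480) + (13389*1 - 48423*1/1240)) = 1/(2*(-240)/(-633) + (13389 - 48423/1240)) = 1/(2*(-240)*(-1/633) + 16553937/1240) = 1/(160/211 + 16553937/1240) = 1/(3493079107/261640) = 261640/3493079107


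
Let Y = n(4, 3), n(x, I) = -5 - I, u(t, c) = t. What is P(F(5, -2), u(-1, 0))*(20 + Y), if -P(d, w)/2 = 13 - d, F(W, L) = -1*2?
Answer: -360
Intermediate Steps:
F(W, L) = -2
P(d, w) = -26 + 2*d (P(d, w) = -2*(13 - d) = -26 + 2*d)
Y = -8 (Y = -5 - 1*3 = -5 - 3 = -8)
P(F(5, -2), u(-1, 0))*(20 + Y) = (-26 + 2*(-2))*(20 - 8) = (-26 - 4)*12 = -30*12 = -360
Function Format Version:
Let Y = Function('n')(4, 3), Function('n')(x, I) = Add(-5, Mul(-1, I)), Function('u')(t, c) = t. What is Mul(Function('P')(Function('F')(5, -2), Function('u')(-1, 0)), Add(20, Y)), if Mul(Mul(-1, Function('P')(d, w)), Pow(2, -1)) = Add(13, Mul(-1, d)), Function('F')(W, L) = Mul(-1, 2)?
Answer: -360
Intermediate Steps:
Function('F')(W, L) = -2
Function('P')(d, w) = Add(-26, Mul(2, d)) (Function('P')(d, w) = Mul(-2, Add(13, Mul(-1, d))) = Add(-26, Mul(2, d)))
Y = -8 (Y = Add(-5, Mul(-1, 3)) = Add(-5, -3) = -8)
Mul(Function('P')(Function('F')(5, -2), Function('u')(-1, 0)), Add(20, Y)) = Mul(Add(-26, Mul(2, -2)), Add(20, -8)) = Mul(Add(-26, -4), 12) = Mul(-30, 12) = -360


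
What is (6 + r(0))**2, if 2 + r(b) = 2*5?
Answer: 196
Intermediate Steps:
r(b) = 8 (r(b) = -2 + 2*5 = -2 + 10 = 8)
(6 + r(0))**2 = (6 + 8)**2 = 14**2 = 196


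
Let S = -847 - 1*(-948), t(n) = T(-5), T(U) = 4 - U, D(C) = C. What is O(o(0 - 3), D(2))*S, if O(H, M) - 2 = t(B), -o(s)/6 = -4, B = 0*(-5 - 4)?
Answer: 1111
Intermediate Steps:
B = 0 (B = 0*(-9) = 0)
o(s) = 24 (o(s) = -6*(-4) = 24)
t(n) = 9 (t(n) = 4 - 1*(-5) = 4 + 5 = 9)
O(H, M) = 11 (O(H, M) = 2 + 9 = 11)
S = 101 (S = -847 + 948 = 101)
O(o(0 - 3), D(2))*S = 11*101 = 1111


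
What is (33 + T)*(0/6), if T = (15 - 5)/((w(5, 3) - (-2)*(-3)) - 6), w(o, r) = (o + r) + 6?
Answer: 0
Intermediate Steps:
w(o, r) = 6 + o + r
T = 5 (T = (15 - 5)/(((6 + 5 + 3) - (-2)*(-3)) - 6) = 10/((14 - 1*6) - 6) = 10/((14 - 6) - 6) = 10/(8 - 6) = 10/2 = 10*(½) = 5)
(33 + T)*(0/6) = (33 + 5)*(0/6) = 38*(0*(⅙)) = 38*0 = 0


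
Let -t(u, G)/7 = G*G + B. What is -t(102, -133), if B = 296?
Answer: 125895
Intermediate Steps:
t(u, G) = -2072 - 7*G² (t(u, G) = -7*(G*G + 296) = -7*(G² + 296) = -7*(296 + G²) = -2072 - 7*G²)
-t(102, -133) = -(-2072 - 7*(-133)²) = -(-2072 - 7*17689) = -(-2072 - 123823) = -1*(-125895) = 125895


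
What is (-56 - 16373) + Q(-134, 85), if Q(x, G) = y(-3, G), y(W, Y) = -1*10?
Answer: -16439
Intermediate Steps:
y(W, Y) = -10
Q(x, G) = -10
(-56 - 16373) + Q(-134, 85) = (-56 - 16373) - 10 = -16429 - 10 = -16439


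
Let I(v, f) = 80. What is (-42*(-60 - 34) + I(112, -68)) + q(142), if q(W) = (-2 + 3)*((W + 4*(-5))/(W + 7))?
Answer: 600294/149 ≈ 4028.8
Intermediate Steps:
q(W) = (-20 + W)/(7 + W) (q(W) = 1*((W - 20)/(7 + W)) = 1*((-20 + W)/(7 + W)) = (-20 + W)/(7 + W))
(-42*(-60 - 34) + I(112, -68)) + q(142) = (-42*(-60 - 34) + 80) + (-20 + 142)/(7 + 142) = (-42*(-94) + 80) + 122/149 = (3948 + 80) + (1/149)*122 = 4028 + 122/149 = 600294/149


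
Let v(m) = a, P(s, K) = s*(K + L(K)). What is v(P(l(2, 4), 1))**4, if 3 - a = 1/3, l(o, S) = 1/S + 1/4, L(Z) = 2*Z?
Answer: 4096/81 ≈ 50.568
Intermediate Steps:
l(o, S) = 1/4 + 1/S (l(o, S) = 1/S + 1*(1/4) = 1/S + 1/4 = 1/4 + 1/S)
a = 8/3 (a = 3 - 1/3 = 8/3 ≈ 2.6667)
P(s, K) = 3*K*s (P(s, K) = s*(K + 2*K) = s*(3*K) = 3*K*s)
v(m) = 8/3
v(P(l(2, 4), 1))**4 = (8/3)**4 = 4096/81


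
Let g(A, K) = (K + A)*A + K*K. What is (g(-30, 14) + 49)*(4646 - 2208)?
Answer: 1767550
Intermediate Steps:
g(A, K) = K**2 + A*(A + K) (g(A, K) = (A + K)*A + K**2 = A*(A + K) + K**2 = K**2 + A*(A + K))
(g(-30, 14) + 49)*(4646 - 2208) = (((-30)**2 + 14**2 - 30*14) + 49)*(4646 - 2208) = ((900 + 196 - 420) + 49)*2438 = (676 + 49)*2438 = 725*2438 = 1767550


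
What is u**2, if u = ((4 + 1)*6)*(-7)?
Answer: 44100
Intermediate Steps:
u = -210 (u = (5*6)*(-7) = 30*(-7) = -210)
u**2 = (-210)**2 = 44100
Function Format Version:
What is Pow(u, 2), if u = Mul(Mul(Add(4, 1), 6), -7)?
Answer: 44100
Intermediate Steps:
u = -210 (u = Mul(Mul(5, 6), -7) = Mul(30, -7) = -210)
Pow(u, 2) = Pow(-210, 2) = 44100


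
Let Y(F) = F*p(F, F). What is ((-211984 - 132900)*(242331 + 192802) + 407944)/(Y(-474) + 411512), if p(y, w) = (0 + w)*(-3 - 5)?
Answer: 37517500407/346474 ≈ 1.0828e+5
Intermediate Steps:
p(y, w) = -8*w (p(y, w) = w*(-8) = -8*w)
Y(F) = -8*F² (Y(F) = F*(-8*F) = -8*F²)
((-211984 - 132900)*(242331 + 192802) + 407944)/(Y(-474) + 411512) = ((-211984 - 132900)*(242331 + 192802) + 407944)/(-8*(-474)² + 411512) = (-344884*435133 + 407944)/(-8*224676 + 411512) = (-150070409572 + 407944)/(-1797408 + 411512) = -150070001628/(-1385896) = -150070001628*(-1/1385896) = 37517500407/346474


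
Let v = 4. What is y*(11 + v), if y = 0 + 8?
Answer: 120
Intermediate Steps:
y = 8
y*(11 + v) = 8*(11 + 4) = 8*15 = 120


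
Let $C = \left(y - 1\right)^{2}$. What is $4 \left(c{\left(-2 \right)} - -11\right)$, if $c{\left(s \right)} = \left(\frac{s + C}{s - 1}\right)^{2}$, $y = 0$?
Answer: $\frac{400}{9} \approx 44.444$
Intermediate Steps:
$C = 1$ ($C = \left(0 - 1\right)^{2} = \left(-1\right)^{2} = 1$)
$c{\left(s \right)} = \frac{\left(1 + s\right)^{2}}{\left(-1 + s\right)^{2}}$ ($c{\left(s \right)} = \left(\frac{s + 1}{s - 1}\right)^{2} = \left(\frac{1 + s}{-1 + s}\right)^{2} = \frac{\left(1 + s\right)^{2}}{\left(-1 + s\right)^{2}}$)
$4 \left(c{\left(-2 \right)} - -11\right) = 4 \left(\frac{\left(1 - 2\right)^{2}}{\left(-1 - 2\right)^{2}} - -11\right) = 4 \left(\frac{\left(-1\right)^{2}}{9} + \left(16 - 5\right)\right) = 4 \left(1 \cdot \frac{1}{9} + 11\right) = 4 \left(\frac{1}{9} + 11\right) = 4 \cdot \frac{100}{9} = \frac{400}{9}$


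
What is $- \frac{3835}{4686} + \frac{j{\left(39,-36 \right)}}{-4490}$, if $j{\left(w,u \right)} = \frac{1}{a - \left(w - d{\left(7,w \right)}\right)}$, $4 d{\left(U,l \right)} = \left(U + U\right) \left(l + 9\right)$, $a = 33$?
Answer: $- \frac{464917831}{568083780} \approx -0.8184$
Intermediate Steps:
$d{\left(U,l \right)} = \frac{U \left(9 + l\right)}{2}$ ($d{\left(U,l \right)} = \frac{\left(U + U\right) \left(l + 9\right)}{4} = \frac{2 U \left(9 + l\right)}{4} = \frac{U \left(9 + l\right)}{2}$)
$j{\left(w,u \right)} = \frac{1}{\frac{129}{2} + \frac{5 w}{2}}$ ($j{\left(w,u \right)} = \frac{1}{33 - \left(w - \frac{7 \left(9 + w\right)}{2}\right)} = \frac{1}{33 + \left(\left(\frac{63}{2} + \frac{7 w}{2}\right) - w\right)} = \frac{1}{33 + \left(\frac{63}{2} + \frac{5 w}{2}\right)} = \frac{1}{\frac{129}{2} + \frac{5 w}{2}}$)
$- \frac{3835}{4686} + \frac{j{\left(39,-36 \right)}}{-4490} = - \frac{3835}{4686} + \frac{2 \frac{1}{129 + 5 \cdot 39}}{-4490} = \left(-3835\right) \frac{1}{4686} + \frac{2}{129 + 195} \left(- \frac{1}{4490}\right) = - \frac{3835}{4686} + \frac{2}{324} \left(- \frac{1}{4490}\right) = - \frac{3835}{4686} + 2 \cdot \frac{1}{324} \left(- \frac{1}{4490}\right) = - \frac{3835}{4686} + \frac{1}{162} \left(- \frac{1}{4490}\right) = - \frac{3835}{4686} - \frac{1}{727380} = - \frac{464917831}{568083780}$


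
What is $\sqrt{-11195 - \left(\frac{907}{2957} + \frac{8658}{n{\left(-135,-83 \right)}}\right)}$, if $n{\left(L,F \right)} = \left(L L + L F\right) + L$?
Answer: $\frac{8 i \sqrt{16205861485441110}}{9625035} \approx 105.81 i$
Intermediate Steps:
$n{\left(L,F \right)} = L + L^{2} + F L$ ($n{\left(L,F \right)} = \left(L^{2} + F L\right) + L = L + L^{2} + F L$)
$\sqrt{-11195 - \left(\frac{907}{2957} + \frac{8658}{n{\left(-135,-83 \right)}}\right)} = \sqrt{-11195 - \left(\frac{907}{2957} + 8658 \left(- \frac{1}{135 \left(1 - 83 - 135\right)}\right)\right)} = \sqrt{-11195 - \left(\frac{907}{2957} + \frac{8658}{\left(-135\right) \left(-217\right)}\right)} = \sqrt{-11195 - \left(\frac{907}{2957} + \frac{8658}{29295}\right)} = \sqrt{-11195 - \frac{5796919}{9625035}} = \sqrt{- \frac{107758063744}{9625035}} = \frac{8 i \sqrt{16205861485441110}}{9625035}$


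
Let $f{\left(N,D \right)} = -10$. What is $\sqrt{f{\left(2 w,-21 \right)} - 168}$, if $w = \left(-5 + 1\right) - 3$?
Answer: $i \sqrt{178} \approx 13.342 i$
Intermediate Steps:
$w = -7$ ($w = -4 - 3 = -7$)
$\sqrt{f{\left(2 w,-21 \right)} - 168} = \sqrt{-10 - 168} = \sqrt{-178} = i \sqrt{178}$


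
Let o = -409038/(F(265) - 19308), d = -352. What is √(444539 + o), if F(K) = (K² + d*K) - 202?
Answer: √805423935604745/42565 ≈ 666.75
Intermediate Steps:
F(K) = -202 + K² - 352*K (F(K) = (K² - 352*K) - 202 = -202 + K² - 352*K)
o = 409038/42565 (o = -409038/((-202 + 265² - 352*265) - 19308) = -409038/((-202 + 70225 - 93280) - 19308) = -409038/(-23257 - 19308) = -409038/(-42565) = -409038*(-1/42565) = 409038/42565 ≈ 9.6097)
√(444539 + o) = √(444539 + 409038/42565) = √(18922211573/42565) = √805423935604745/42565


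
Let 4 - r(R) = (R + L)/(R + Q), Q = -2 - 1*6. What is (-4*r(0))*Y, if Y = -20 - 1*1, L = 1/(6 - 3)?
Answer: 679/2 ≈ 339.50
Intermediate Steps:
L = ⅓ (L = 1/3 = ⅓ ≈ 0.33333)
Y = -21 (Y = -20 - 1 = -21)
Q = -8 (Q = -2 - 6 = -8)
r(R) = 4 - (⅓ + R)/(-8 + R) (r(R) = 4 - (R + ⅓)/(R - 8) = 4 - (⅓ + R)/(-8 + R))
(-4*r(0))*Y = -4*(-97 + 9*0)/(3*(-8 + 0))*(-21) = -4*(-97 + 0)/(3*(-8))*(-21) = -4*(-1)*(-97)/(3*8)*(-21) = -4*97/24*(-21) = -97/6*(-21) = 679/2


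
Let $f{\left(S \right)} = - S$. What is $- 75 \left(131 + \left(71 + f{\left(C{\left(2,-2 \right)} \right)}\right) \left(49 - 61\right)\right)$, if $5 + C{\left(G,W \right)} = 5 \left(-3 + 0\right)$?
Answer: $72075$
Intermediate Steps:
$C{\left(G,W \right)} = -20$ ($C{\left(G,W \right)} = -5 + 5 \left(-3 + 0\right) = -5 + 5 \left(-3\right) = -5 - 15 = -20$)
$- 75 \left(131 + \left(71 + f{\left(C{\left(2,-2 \right)} \right)}\right) \left(49 - 61\right)\right) = - 75 \left(131 + \left(71 - -20\right) \left(49 - 61\right)\right) = - 75 \left(131 + \left(71 + 20\right) \left(-12\right)\right) = - 75 \left(131 + 91 \left(-12\right)\right) = - 75 \left(131 - 1092\right) = \left(-75\right) \left(-961\right) = 72075$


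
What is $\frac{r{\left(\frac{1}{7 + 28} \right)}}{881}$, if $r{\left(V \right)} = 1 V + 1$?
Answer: $\frac{36}{30835} \approx 0.0011675$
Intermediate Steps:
$r{\left(V \right)} = 1 + V$ ($r{\left(V \right)} = V + 1 = 1 + V$)
$\frac{r{\left(\frac{1}{7 + 28} \right)}}{881} = \frac{1 + \frac{1}{7 + 28}}{881} = \left(1 + \frac{1}{35}\right) \frac{1}{881} = \frac{36}{35} \cdot \frac{1}{881} = \frac{36}{30835}$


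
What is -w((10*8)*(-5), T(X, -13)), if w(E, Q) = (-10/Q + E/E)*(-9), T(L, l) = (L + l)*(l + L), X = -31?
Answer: 8667/968 ≈ 8.9535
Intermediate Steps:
T(L, l) = (L + l)**2 (T(L, l) = (L + l)*(L + l) = (L + l)**2)
w(E, Q) = -9 + 90/Q (w(E, Q) = (-10/Q + 1)*(-9) = (1 - 10/Q)*(-9) = -9 + 90/Q)
-w((10*8)*(-5), T(X, -13)) = -(-9 + 90/((-31 - 13)**2)) = -(-9 + 90/((-44)**2)) = -(-9 + 90/1936) = -(-9 + 90*(1/1936)) = -(-9 + 45/968) = -1*(-8667/968) = 8667/968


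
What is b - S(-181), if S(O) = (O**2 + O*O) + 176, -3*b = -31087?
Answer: -166007/3 ≈ -55336.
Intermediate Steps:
b = 31087/3 (b = -1/3*(-31087) = 31087/3 ≈ 10362.)
S(O) = 176 + 2*O**2 (S(O) = (O**2 + O**2) + 176 = 2*O**2 + 176 = 176 + 2*O**2)
b - S(-181) = 31087/3 - (176 + 2*(-181)**2) = 31087/3 - (176 + 2*32761) = 31087/3 - (176 + 65522) = 31087/3 - 1*65698 = 31087/3 - 65698 = -166007/3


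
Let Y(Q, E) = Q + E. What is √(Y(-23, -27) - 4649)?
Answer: I*√4699 ≈ 68.549*I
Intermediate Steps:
Y(Q, E) = E + Q
√(Y(-23, -27) - 4649) = √((-27 - 23) - 4649) = √(-50 - 4649) = √(-4699) = I*√4699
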